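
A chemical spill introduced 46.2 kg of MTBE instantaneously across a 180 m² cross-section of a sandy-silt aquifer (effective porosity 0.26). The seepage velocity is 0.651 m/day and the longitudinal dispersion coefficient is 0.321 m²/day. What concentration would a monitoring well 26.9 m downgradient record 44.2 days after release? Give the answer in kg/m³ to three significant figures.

For an instantaneous plane source, C(x,t) = M/(n_e·A·√(4πDt)) · exp(−(x−vt)²/(4Dt)), with n_e·A the pore (flow) area.
Plume center vt = 0.651 × 44.2 = 28.7742 m, so the well at 26.9 m is 1.8742 m upgradient of the peak.
√(4πDt) = 13.35 m, giving peak height M/(n_e·A·√(4πDt)) = 46.2/(0.26 × 180 × 13.35) = 0.07395 kg/m³.
(x−vt)²/(4Dt) = (-1.8742)²/(4 × 0.321 × 44.2) = 0.06189; exp(−0.06189) = 0.9400.
C = 0.07395 × 0.9400 = 0.0695 kg/m³.

0.0695 kg/m³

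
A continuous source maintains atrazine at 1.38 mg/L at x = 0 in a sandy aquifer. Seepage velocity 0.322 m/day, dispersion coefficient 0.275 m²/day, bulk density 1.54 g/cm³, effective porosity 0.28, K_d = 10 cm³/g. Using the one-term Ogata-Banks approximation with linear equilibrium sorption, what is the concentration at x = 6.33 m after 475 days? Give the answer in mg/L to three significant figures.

Retardation factor R = 1 + ρ_b·K_d/n = 1 + 1.54 × 10/0.28 = 56.00.
Sorption retards both mechanisms: v_R = v/R = 0.005750 m/day, D_R = D/R = 0.004911 m²/day.
v_R·t = 0.005750 × 475 = 2.73125 m; 2√(D_R t) = 3.055 m; argument = (6.33 − 2.73125)/3.055 = 1.178.
C = C₀ × ½·erfc(1.178) = 1.38 × 0.04786 = 0.0660 mg/L.

0.0660 mg/L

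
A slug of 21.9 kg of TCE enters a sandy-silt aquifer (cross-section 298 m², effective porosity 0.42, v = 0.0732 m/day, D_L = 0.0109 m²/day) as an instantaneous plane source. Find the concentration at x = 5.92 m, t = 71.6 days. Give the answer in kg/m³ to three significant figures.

For an instantaneous plane source, C(x,t) = M/(n_e·A·√(4πDt)) · exp(−(x−vt)²/(4Dt)), with n_e·A the pore (flow) area.
Plume center vt = 0.0732 × 71.6 = 5.24112 m, so the well at 5.92 m is 0.67888 m downgradient of the peak.
√(4πDt) = 3.132 m, giving peak height M/(n_e·A·√(4πDt)) = 21.9/(0.42 × 298 × 3.132) = 0.05587 kg/m³.
(x−vt)²/(4Dt) = (0.67888)²/(4 × 0.0109 × 71.6) = 0.1476; exp(−0.1476) = 0.8628.
C = 0.05587 × 0.8628 = 0.0482 kg/m³.

0.0482 kg/m³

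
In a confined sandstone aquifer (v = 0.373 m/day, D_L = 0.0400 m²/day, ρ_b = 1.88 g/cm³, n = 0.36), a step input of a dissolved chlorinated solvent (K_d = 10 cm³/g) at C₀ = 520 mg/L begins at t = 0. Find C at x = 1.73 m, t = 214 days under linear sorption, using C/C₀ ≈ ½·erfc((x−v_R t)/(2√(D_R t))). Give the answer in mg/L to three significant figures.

Retardation factor R = 1 + ρ_b·K_d/n = 1 + 1.88 × 10/0.36 = 53.22.
Sorption retards both mechanisms: v_R = v/R = 0.007009 m/day, D_R = D/R = 0.0007516 m²/day.
v_R·t = 0.007009 × 214 = 1.499926 m; 2√(D_R t) = 0.8021 m; argument = (1.73 − 1.499926)/0.8021 = 0.2868.
C = C₀ × ½·erfc(0.2868) = 520 × 0.3425 = 178 mg/L.

178 mg/L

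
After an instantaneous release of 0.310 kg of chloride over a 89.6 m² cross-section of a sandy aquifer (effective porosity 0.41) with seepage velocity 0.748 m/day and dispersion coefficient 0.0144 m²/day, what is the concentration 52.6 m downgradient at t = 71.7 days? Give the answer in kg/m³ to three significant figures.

0.00181 kg/m³

For an instantaneous plane source, C(x,t) = M/(n_e·A·√(4πDt)) · exp(−(x−vt)²/(4Dt)), with n_e·A the pore (flow) area.
Plume center vt = 0.748 × 71.7 = 53.6316 m, so the well at 52.6 m is 1.0316 m upgradient of the peak.
√(4πDt) = 3.602 m, giving peak height M/(n_e·A·√(4πDt)) = 0.310/(0.41 × 89.6 × 3.602) = 0.002343 kg/m³.
(x−vt)²/(4Dt) = (-1.0316)²/(4 × 0.0144 × 71.7) = 0.2577; exp(−0.2577) = 0.7728.
C = 0.002343 × 0.7728 = 0.00181 kg/m³.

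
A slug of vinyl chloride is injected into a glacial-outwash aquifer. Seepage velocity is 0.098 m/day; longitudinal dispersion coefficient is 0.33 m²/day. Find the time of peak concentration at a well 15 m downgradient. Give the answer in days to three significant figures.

123 days

For the 1D instantaneous-source solution, setting ∂C/∂t = 0 at fixed x gives v²t² + 2Dt − x² = 0, so t = (√(D² + v²x²) − D)/v².
√(D² + v²x²) = √(0.33² + 0.098² × 15²) = 1.507; v² = 0.009604.
t = (1.507 − 0.33)/0.009604 = 123 days (vs. the pure-advection estimate x/v = 153 d).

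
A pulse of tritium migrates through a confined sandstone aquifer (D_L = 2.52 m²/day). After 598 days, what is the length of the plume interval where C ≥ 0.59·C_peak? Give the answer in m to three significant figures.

The plume is Gaussian with σ = √(2Dt) = √(2 × 2.52 × 598) = 54.90 m.
C/C_peak = exp(−Δx²/(2σ²)) = 0.59 ⇒ Δx = σ·√(−2 ln 0.59) = 54.90 × 1.027 = 56.38 m.
Width = 2Δx = 113 m.

113 m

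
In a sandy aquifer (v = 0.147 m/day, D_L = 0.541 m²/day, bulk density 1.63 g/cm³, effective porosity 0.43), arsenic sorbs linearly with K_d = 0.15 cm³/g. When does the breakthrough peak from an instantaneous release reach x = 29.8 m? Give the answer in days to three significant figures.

Retardation factor R = 1 + ρ_b·K_d/n = 1 + 1.63 × 0.15/0.43 = 1.569.
Sorption retards both mechanisms: v_R = v/R = 0.09369 m/day, D_R = D/R = 0.3448 m²/day.
Peak time from v_R²t² + 2D_R t − x² = 0: t = (√(D_R² + v_R²x²) − D_R)/v_R².
√(D_R² + v_R²x²) = √(0.3448² + 0.09369² × 29.8²) = 2.813; v_R² = 0.008778.
t = (2.813 − 0.3448)/0.008778 = 281 days.

281 days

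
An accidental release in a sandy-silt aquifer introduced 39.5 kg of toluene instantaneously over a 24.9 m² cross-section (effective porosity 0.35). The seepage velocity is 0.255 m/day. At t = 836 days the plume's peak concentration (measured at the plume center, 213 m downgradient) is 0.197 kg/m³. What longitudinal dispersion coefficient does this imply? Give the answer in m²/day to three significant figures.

0.0504 m²/day

At the plume center C_max = M/(n_e·A·√(4πDt)), so D = M²/(4πt·(n_e·A·C_max)²).
n_e·A·C_max = 0.35 × 24.9 × 0.197 = 1.717 kg/m.
D = 39.5²/(4π × 836 × 1.717²) = 0.0504 m²/day.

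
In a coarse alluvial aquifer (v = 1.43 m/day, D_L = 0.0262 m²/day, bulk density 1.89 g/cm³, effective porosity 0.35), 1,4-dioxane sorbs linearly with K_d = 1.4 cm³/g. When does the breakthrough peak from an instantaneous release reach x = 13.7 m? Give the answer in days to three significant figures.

81.9 days

Retardation factor R = 1 + ρ_b·K_d/n = 1 + 1.89 × 1.4/0.35 = 8.560.
Sorption retards both mechanisms: v_R = v/R = 0.1671 m/day, D_R = D/R = 0.003061 m²/day.
Peak time from v_R²t² + 2D_R t − x² = 0: t = (√(D_R² + v_R²x²) − D_R)/v_R².
√(D_R² + v_R²x²) = √(0.003061² + 0.1671² × 13.7²) = 2.289; v_R² = 0.02792.
t = (2.289 − 0.003061)/0.02792 = 81.9 days.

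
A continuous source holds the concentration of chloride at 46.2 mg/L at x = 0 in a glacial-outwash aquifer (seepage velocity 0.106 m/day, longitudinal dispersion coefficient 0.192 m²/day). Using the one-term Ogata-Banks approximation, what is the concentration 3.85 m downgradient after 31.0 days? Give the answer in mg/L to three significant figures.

For a continuous step input, C/C₀ ≈ ½·erfc((x−vt)/(2√(Dt))).
vt = 0.106 × 31.0 = 3.286 m and 2√(Dt) = 2√(0.192 × 31.0) = 4.879 m.
Argument (x−vt)/(2√(Dt)) = (3.85 − 3.286)/4.879 = 0.1156; ½·erfc(0.1156) = 0.4351.
C = 46.2 × 0.4351 = 20.1 mg/L.

20.1 mg/L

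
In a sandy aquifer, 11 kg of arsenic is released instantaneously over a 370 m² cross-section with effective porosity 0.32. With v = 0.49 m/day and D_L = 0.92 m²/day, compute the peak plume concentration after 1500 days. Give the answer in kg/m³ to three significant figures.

0.000705 kg/m³

The peak of an instantaneous 1D plume sits at x = vt; there the Gaussian factor is 1 and C_max = M/(n_e·A·√(4πDt)), where n_e·A is the pore area the mass is dissolved in.
√(4πDt) = √(4π × 0.92 × 1500) = 131.7 m, so C_max = 11/(0.32 × 370 × 131.7) = 0.000705 kg/m³.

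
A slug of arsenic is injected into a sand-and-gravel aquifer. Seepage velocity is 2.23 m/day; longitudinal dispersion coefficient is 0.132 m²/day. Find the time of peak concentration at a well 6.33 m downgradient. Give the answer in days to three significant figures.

2.81 days

For the 1D instantaneous-source solution, setting ∂C/∂t = 0 at fixed x gives v²t² + 2Dt − x² = 0, so t = (√(D² + v²x²) − D)/v².
√(D² + v²x²) = √(0.132² + 2.23² × 6.33²) = 14.12; v² = 4.9729.
t = (14.12 − 0.132)/4.9729 = 2.81 days (vs. the pure-advection estimate x/v = 2.84 d).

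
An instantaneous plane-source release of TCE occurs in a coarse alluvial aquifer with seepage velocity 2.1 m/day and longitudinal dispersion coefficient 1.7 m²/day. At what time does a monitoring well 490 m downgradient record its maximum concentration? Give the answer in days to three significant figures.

For the 1D instantaneous-source solution, setting ∂C/∂t = 0 at fixed x gives v²t² + 2Dt − x² = 0, so t = (√(D² + v²x²) − D)/v².
√(D² + v²x²) = √(1.7² + 2.1² × 490²) = 1029; v² = 4.41.
t = (1029 − 1.7)/4.41 = 233 days (vs. the pure-advection estimate x/v = 233 d).

233 days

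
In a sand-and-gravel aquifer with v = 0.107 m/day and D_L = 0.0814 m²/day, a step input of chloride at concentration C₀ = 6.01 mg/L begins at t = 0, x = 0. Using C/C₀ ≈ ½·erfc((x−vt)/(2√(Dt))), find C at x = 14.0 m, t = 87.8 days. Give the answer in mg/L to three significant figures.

For a continuous step input, C/C₀ ≈ ½·erfc((x−vt)/(2√(Dt))).
vt = 0.107 × 87.8 = 9.3946 m and 2√(Dt) = 2√(0.0814 × 87.8) = 5.347 m.
Argument (x−vt)/(2√(Dt)) = (14.0 − 9.3946)/5.347 = 0.8613; ½·erfc(0.8613) = 0.1116.
C = 6.01 × 0.1116 = 0.671 mg/L.

0.671 mg/L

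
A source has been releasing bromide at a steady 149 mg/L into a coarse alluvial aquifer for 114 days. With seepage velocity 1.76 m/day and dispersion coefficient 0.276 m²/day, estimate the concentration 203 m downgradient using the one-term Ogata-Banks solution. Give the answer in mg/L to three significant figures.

57.1 mg/L

For a continuous step input, C/C₀ ≈ ½·erfc((x−vt)/(2√(Dt))).
vt = 1.76 × 114 = 200.64 m and 2√(Dt) = 2√(0.276 × 114) = 11.22 m.
Argument (x−vt)/(2√(Dt)) = (203 − 200.64)/11.22 = 0.2103; ½·erfc(0.2103) = 0.3831.
C = 149 × 0.3831 = 57.1 mg/L.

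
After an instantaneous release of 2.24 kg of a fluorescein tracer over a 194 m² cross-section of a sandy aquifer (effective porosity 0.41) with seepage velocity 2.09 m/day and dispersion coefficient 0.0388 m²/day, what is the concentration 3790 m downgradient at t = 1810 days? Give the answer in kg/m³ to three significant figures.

For an instantaneous plane source, C(x,t) = M/(n_e·A·√(4πDt)) · exp(−(x−vt)²/(4Dt)), with n_e·A the pore (flow) area.
Plume center vt = 2.09 × 1810 = 3782.9 m, so the well at 3790 m is 7.1 m downgradient of the peak.
√(4πDt) = 29.71 m, giving peak height M/(n_e·A·√(4πDt)) = 2.24/(0.41 × 194 × 29.71) = 0.0009479 kg/m³.
(x−vt)²/(4Dt) = (7.1)²/(4 × 0.0388 × 1810) = 0.1795; exp(−0.1795) = 0.8357.
C = 0.0009479 × 0.8357 = 0.000792 kg/m³.

0.000792 kg/m³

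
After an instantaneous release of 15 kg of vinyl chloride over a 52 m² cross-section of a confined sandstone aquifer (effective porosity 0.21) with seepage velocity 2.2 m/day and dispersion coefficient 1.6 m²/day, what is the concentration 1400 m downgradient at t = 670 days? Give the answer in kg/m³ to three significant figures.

For an instantaneous plane source, C(x,t) = M/(n_e·A·√(4πDt)) · exp(−(x−vt)²/(4Dt)), with n_e·A the pore (flow) area.
Plume center vt = 2.2 × 670 = 1474 m, so the well at 1400 m is 74 m upgradient of the peak.
√(4πDt) = 116.1 m, giving peak height M/(n_e·A·√(4πDt)) = 15/(0.21 × 52 × 116.1) = 0.01183 kg/m³.
(x−vt)²/(4Dt) = (-74)²/(4 × 1.6 × 670) = 1.277; exp(−1.277) = 0.2789.
C = 0.01183 × 0.2789 = 0.00330 kg/m³.

0.00330 kg/m³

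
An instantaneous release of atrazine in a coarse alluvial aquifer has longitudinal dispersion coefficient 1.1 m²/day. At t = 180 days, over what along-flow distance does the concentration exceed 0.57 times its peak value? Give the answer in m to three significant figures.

The plume is Gaussian with σ = √(2Dt) = √(2 × 1.1 × 180) = 19.90 m.
C/C_peak = exp(−Δx²/(2σ²)) = 0.57 ⇒ Δx = σ·√(−2 ln 0.57) = 19.90 × 1.060 = 21.09 m.
Width = 2Δx = 42.2 m.

42.2 m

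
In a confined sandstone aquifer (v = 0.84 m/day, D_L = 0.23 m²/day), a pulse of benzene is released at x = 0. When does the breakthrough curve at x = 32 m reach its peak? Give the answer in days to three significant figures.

For the 1D instantaneous-source solution, setting ∂C/∂t = 0 at fixed x gives v²t² + 2Dt − x² = 0, so t = (√(D² + v²x²) − D)/v².
√(D² + v²x²) = √(0.23² + 0.84² × 32²) = 26.88; v² = 0.7056.
t = (26.88 − 0.23)/0.7056 = 37.8 days (vs. the pure-advection estimate x/v = 38.1 d).

37.8 days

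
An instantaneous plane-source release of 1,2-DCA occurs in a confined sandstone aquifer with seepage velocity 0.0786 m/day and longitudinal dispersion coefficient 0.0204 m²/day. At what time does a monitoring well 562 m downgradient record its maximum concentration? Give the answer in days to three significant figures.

7150 days

For the 1D instantaneous-source solution, setting ∂C/∂t = 0 at fixed x gives v²t² + 2Dt − x² = 0, so t = (√(D² + v²x²) − D)/v².
√(D² + v²x²) = √(0.0204² + 0.0786² × 562²) = 44.17; v² = 0.00617796.
t = (44.17 − 0.0204)/0.00617796 = 7150 days (vs. the pure-advection estimate x/v = 7150 d).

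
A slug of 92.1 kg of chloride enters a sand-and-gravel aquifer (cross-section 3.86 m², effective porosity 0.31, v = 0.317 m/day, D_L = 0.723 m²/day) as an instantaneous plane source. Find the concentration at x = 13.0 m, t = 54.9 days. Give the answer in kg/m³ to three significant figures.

3.05 kg/m³

For an instantaneous plane source, C(x,t) = M/(n_e·A·√(4πDt)) · exp(−(x−vt)²/(4Dt)), with n_e·A the pore (flow) area.
Plume center vt = 0.317 × 54.9 = 17.4033 m, so the well at 13.0 m is 4.4033 m upgradient of the peak.
√(4πDt) = 22.33 m, giving peak height M/(n_e·A·√(4πDt)) = 92.1/(0.31 × 3.86 × 22.33) = 3.447 kg/m³.
(x−vt)²/(4Dt) = (-4.4033)²/(4 × 0.723 × 54.9) = 0.1221; exp(−0.1221) = 0.8851.
C = 3.447 × 0.8851 = 3.05 kg/m³.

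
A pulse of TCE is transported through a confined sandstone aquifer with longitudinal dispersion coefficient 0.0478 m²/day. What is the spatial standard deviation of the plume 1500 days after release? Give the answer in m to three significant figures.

12.0 m

Dispersive spreading gives a Gaussian with σ² = 2Dt; advection only shifts the center.
σ = √(2 × 0.0478 × 1500) = 12.0 m.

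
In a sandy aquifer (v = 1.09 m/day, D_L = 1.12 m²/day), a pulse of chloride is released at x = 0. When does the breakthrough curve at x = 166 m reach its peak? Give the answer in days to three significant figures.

For the 1D instantaneous-source solution, setting ∂C/∂t = 0 at fixed x gives v²t² + 2Dt − x² = 0, so t = (√(D² + v²x²) − D)/v².
√(D² + v²x²) = √(1.12² + 1.09² × 166²) = 180.9; v² = 1.1881.
t = (180.9 − 1.12)/1.1881 = 151 days (vs. the pure-advection estimate x/v = 152 d).

151 days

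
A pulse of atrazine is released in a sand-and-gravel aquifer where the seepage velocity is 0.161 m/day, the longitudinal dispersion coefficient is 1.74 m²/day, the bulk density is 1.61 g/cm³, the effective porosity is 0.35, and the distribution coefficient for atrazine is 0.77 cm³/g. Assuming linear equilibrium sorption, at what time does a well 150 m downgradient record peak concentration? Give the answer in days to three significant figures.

Retardation factor R = 1 + ρ_b·K_d/n = 1 + 1.61 × 0.77/0.35 = 4.542.
Sorption retards both mechanisms: v_R = v/R = 0.03545 m/day, D_R = D/R = 0.3831 m²/day.
Peak time from v_R²t² + 2D_R t − x² = 0: t = (√(D_R² + v_R²x²) − D_R)/v_R².
√(D_R² + v_R²x²) = √(0.3831² + 0.03545² × 150²) = 5.331; v_R² = 0.001257.
t = (5.331 − 0.3831)/0.001257 = 3940 days.

3940 days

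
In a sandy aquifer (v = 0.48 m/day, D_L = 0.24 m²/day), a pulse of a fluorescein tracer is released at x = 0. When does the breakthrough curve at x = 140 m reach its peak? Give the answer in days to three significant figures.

291 days

For the 1D instantaneous-source solution, setting ∂C/∂t = 0 at fixed x gives v²t² + 2Dt − x² = 0, so t = (√(D² + v²x²) − D)/v².
√(D² + v²x²) = √(0.24² + 0.48² × 140²) = 67.20; v² = 0.2304.
t = (67.20 − 0.24)/0.2304 = 291 days (vs. the pure-advection estimate x/v = 292 d).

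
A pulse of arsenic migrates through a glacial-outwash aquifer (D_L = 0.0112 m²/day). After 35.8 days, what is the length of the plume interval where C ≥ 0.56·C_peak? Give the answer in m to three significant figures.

1.93 m

The plume is Gaussian with σ = √(2Dt) = √(2 × 0.0112 × 35.8) = 0.8955 m.
C/C_peak = exp(−Δx²/(2σ²)) = 0.56 ⇒ Δx = σ·√(−2 ln 0.56) = 0.8955 × 1.077 = 0.9645 m.
Width = 2Δx = 1.93 m.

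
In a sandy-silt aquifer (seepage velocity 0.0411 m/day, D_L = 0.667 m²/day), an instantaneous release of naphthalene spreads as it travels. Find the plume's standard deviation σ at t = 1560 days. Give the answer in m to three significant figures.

45.6 m

Dispersive spreading gives a Gaussian with σ² = 2Dt; advection only shifts the center.
σ = √(2 × 0.667 × 1560) = 45.6 m.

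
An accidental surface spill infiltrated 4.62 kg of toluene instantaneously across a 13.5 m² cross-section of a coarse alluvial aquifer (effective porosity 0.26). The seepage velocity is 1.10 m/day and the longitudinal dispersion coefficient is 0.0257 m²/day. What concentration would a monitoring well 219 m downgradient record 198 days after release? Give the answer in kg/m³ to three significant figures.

For an instantaneous plane source, C(x,t) = M/(n_e·A·√(4πDt)) · exp(−(x−vt)²/(4Dt)), with n_e·A the pore (flow) area.
Plume center vt = 1.10 × 198 = 217.8 m, so the well at 219 m is 1.2 m downgradient of the peak.
√(4πDt) = 7.997 m, giving peak height M/(n_e·A·√(4πDt)) = 4.62/(0.26 × 13.5 × 7.997) = 0.1646 kg/m³.
(x−vt)²/(4Dt) = (1.2)²/(4 × 0.0257 × 198) = 0.07075; exp(−0.07075) = 0.9317.
C = 0.1646 × 0.9317 = 0.153 kg/m³.

0.153 kg/m³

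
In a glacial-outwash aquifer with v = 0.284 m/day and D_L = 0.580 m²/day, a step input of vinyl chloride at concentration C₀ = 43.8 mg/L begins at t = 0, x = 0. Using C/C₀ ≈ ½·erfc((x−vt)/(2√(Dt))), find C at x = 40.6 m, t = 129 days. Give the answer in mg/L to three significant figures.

16.3 mg/L

For a continuous step input, C/C₀ ≈ ½·erfc((x−vt)/(2√(Dt))).
vt = 0.284 × 129 = 36.636 m and 2√(Dt) = 2√(0.580 × 129) = 17.30 m.
Argument (x−vt)/(2√(Dt)) = (40.6 − 36.636)/17.30 = 0.2291; ½·erfc(0.2291) = 0.3730.
C = 43.8 × 0.3730 = 16.3 mg/L.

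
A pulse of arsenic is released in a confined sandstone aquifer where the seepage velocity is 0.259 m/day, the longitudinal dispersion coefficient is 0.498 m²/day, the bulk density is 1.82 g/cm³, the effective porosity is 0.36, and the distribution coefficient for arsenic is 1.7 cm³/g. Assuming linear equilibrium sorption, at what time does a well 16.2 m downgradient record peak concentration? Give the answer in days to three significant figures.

Retardation factor R = 1 + ρ_b·K_d/n = 1 + 1.82 × 1.7/0.36 = 9.594.
Sorption retards both mechanisms: v_R = v/R = 0.02700 m/day, D_R = D/R = 0.05191 m²/day.
Peak time from v_R²t² + 2D_R t − x² = 0: t = (√(D_R² + v_R²x²) − D_R)/v_R².
√(D_R² + v_R²x²) = √(0.05191² + 0.02700² × 16.2²) = 0.4405; v_R² = 0.0007290.
t = (0.4405 − 0.05191)/0.0007290 = 533 days.

533 days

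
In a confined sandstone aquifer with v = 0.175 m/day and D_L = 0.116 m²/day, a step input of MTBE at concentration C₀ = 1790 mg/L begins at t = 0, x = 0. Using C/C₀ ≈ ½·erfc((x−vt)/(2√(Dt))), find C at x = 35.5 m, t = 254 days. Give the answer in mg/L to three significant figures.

1570 mg/L

For a continuous step input, C/C₀ ≈ ½·erfc((x−vt)/(2√(Dt))).
vt = 0.175 × 254 = 44.45 m and 2√(Dt) = 2√(0.116 × 254) = 10.86 m.
Argument (x−vt)/(2√(Dt)) = (35.5 − 44.45)/10.86 = -0.8241; ½·erfc(-0.8241) = 0.8781.
C = 1790 × 0.8781 = 1570 mg/L.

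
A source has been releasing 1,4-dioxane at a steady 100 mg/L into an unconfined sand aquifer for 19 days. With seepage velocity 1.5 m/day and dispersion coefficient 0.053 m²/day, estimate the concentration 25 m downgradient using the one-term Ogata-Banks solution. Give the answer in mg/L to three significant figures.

99.3 mg/L

For a continuous step input, C/C₀ ≈ ½·erfc((x−vt)/(2√(Dt))).
vt = 1.5 × 19 = 28.5 m and 2√(Dt) = 2√(0.053 × 19) = 2.007 m.
Argument (x−vt)/(2√(Dt)) = (25 − 28.5)/2.007 = -1.744; ½·erfc(-1.744) = 0.9932.
C = 100 × 0.9932 = 99.3 mg/L.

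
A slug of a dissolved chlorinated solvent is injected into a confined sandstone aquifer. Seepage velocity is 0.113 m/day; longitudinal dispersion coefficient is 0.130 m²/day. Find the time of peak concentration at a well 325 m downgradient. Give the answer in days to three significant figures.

2870 days

For the 1D instantaneous-source solution, setting ∂C/∂t = 0 at fixed x gives v²t² + 2Dt − x² = 0, so t = (√(D² + v²x²) − D)/v².
√(D² + v²x²) = √(0.130² + 0.113² × 325²) = 36.73; v² = 0.012769.
t = (36.73 − 0.130)/0.012769 = 2870 days (vs. the pure-advection estimate x/v = 2880 d).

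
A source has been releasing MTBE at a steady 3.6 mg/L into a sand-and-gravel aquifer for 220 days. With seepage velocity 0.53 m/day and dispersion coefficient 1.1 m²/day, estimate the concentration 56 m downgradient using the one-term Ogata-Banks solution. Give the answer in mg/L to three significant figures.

For a continuous step input, C/C₀ ≈ ½·erfc((x−vt)/(2√(Dt))).
vt = 0.53 × 220 = 116.6 m and 2√(Dt) = 2√(1.1 × 220) = 31.11 m.
Argument (x−vt)/(2√(Dt)) = (56 − 116.6)/31.11 = -1.948; ½·erfc(-1.948) = 0.9971.
C = 3.6 × 0.9971 = 3.59 mg/L.

3.59 mg/L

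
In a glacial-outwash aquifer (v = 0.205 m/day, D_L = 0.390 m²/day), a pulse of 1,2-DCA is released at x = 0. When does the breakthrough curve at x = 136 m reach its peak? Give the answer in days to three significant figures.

For the 1D instantaneous-source solution, setting ∂C/∂t = 0 at fixed x gives v²t² + 2Dt − x² = 0, so t = (√(D² + v²x²) − D)/v².
√(D² + v²x²) = √(0.390² + 0.205² × 136²) = 27.88; v² = 0.042025.
t = (27.88 − 0.390)/0.042025 = 654 days (vs. the pure-advection estimate x/v = 663 d).

654 days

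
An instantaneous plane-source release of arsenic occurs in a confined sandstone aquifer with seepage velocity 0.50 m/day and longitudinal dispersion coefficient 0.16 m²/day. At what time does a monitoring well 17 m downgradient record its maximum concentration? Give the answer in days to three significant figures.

For the 1D instantaneous-source solution, setting ∂C/∂t = 0 at fixed x gives v²t² + 2Dt − x² = 0, so t = (√(D² + v²x²) − D)/v².
√(D² + v²x²) = √(0.16² + 0.50² × 17²) = 8.502; v² = 0.25.
t = (8.502 − 0.16)/0.25 = 33.4 days (vs. the pure-advection estimate x/v = 34.0 d).

33.4 days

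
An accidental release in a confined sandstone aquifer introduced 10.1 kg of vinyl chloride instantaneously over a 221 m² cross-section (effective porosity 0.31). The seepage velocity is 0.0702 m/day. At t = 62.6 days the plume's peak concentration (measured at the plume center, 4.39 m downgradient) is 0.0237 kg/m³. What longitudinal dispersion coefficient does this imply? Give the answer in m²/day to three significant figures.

0.0492 m²/day

At the plume center C_max = M/(n_e·A·√(4πDt)), so D = M²/(4πt·(n_e·A·C_max)²).
n_e·A·C_max = 0.31 × 221 × 0.0237 = 1.624 kg/m.
D = 10.1²/(4π × 62.6 × 1.624²) = 0.0492 m²/day.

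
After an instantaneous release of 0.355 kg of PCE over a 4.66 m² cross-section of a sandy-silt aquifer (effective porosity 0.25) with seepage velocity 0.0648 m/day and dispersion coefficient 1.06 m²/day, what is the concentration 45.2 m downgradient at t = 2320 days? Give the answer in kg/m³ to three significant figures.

0.000563 kg/m³

For an instantaneous plane source, C(x,t) = M/(n_e·A·√(4πDt)) · exp(−(x−vt)²/(4Dt)), with n_e·A the pore (flow) area.
Plume center vt = 0.0648 × 2320 = 150.336 m, so the well at 45.2 m is 105.136 m upgradient of the peak.
√(4πDt) = 175.8 m, giving peak height M/(n_e·A·√(4πDt)) = 0.355/(0.25 × 4.66 × 175.8) = 0.001733 kg/m³.
(x−vt)²/(4Dt) = (-105.136)²/(4 × 1.06 × 2320) = 1.124; exp(−1.124) = 0.3250.
C = 0.001733 × 0.3250 = 0.000563 kg/m³.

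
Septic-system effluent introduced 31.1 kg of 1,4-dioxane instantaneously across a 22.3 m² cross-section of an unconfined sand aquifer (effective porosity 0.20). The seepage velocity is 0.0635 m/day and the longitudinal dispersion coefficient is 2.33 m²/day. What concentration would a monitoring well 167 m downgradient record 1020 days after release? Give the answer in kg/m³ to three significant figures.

For an instantaneous plane source, C(x,t) = M/(n_e·A·√(4πDt)) · exp(−(x−vt)²/(4Dt)), with n_e·A the pore (flow) area.
Plume center vt = 0.0635 × 1020 = 64.77 m, so the well at 167 m is 102.23 m downgradient of the peak.
√(4πDt) = 172.8 m, giving peak height M/(n_e·A·√(4πDt)) = 31.1/(0.20 × 22.3 × 172.8) = 0.04035 kg/m³.
(x−vt)²/(4Dt) = (102.23)²/(4 × 2.33 × 1020) = 1.099; exp(−1.099) = 0.3332.
C = 0.04035 × 0.3332 = 0.0134 kg/m³.

0.0134 kg/m³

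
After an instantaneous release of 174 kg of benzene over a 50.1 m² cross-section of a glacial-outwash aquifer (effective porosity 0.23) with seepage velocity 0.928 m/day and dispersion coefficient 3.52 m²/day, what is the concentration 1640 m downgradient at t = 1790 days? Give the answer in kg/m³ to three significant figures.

For an instantaneous plane source, C(x,t) = M/(n_e·A·√(4πDt)) · exp(−(x−vt)²/(4Dt)), with n_e·A the pore (flow) area.
Plume center vt = 0.928 × 1790 = 1661.12 m, so the well at 1640 m is 21.12 m upgradient of the peak.
√(4πDt) = 281.4 m, giving peak height M/(n_e·A·√(4πDt)) = 174/(0.23 × 50.1 × 281.4) = 0.05366 kg/m³.
(x−vt)²/(4Dt) = (-21.12)²/(4 × 3.52 × 1790) = 0.01770; exp(−0.01770) = 0.9825.
C = 0.05366 × 0.9825 = 0.0527 kg/m³.

0.0527 kg/m³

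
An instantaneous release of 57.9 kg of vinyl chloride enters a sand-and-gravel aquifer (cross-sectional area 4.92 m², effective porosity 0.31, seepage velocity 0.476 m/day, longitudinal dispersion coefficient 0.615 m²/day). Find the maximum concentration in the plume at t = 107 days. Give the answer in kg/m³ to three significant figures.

The peak of an instantaneous 1D plume sits at x = vt; there the Gaussian factor is 1 and C_max = M/(n_e·A·√(4πDt)), where n_e·A is the pore area the mass is dissolved in.
√(4πDt) = √(4π × 0.615 × 107) = 28.76 m, so C_max = 57.9/(0.31 × 4.92 × 28.76) = 1.32 kg/m³.

1.32 kg/m³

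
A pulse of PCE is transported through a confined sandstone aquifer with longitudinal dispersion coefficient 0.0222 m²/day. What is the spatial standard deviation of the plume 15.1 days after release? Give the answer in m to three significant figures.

0.819 m

Dispersive spreading gives a Gaussian with σ² = 2Dt; advection only shifts the center.
σ = √(2 × 0.0222 × 15.1) = 0.819 m.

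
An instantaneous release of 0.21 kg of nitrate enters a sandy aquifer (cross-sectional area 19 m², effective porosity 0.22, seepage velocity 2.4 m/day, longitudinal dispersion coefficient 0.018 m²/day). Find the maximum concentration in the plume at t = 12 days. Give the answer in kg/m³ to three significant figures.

0.0305 kg/m³

The peak of an instantaneous 1D plume sits at x = vt; there the Gaussian factor is 1 and C_max = M/(n_e·A·√(4πDt)), where n_e·A is the pore area the mass is dissolved in.
√(4πDt) = √(4π × 0.018 × 12) = 1.648 m, so C_max = 0.21/(0.22 × 19 × 1.648) = 0.0305 kg/m³.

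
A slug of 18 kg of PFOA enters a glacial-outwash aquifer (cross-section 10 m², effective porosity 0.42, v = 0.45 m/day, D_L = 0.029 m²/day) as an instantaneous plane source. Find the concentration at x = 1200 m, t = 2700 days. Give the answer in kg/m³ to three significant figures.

For an instantaneous plane source, C(x,t) = M/(n_e·A·√(4πDt)) · exp(−(x−vt)²/(4Dt)), with n_e·A the pore (flow) area.
Plume center vt = 0.45 × 2700 = 1215 m, so the well at 1200 m is 15 m upgradient of the peak.
√(4πDt) = 31.37 m, giving peak height M/(n_e·A·√(4πDt)) = 18/(0.42 × 10 × 31.37) = 0.1366 kg/m³.
(x−vt)²/(4Dt) = (-15)²/(4 × 0.029 × 2700) = 0.7184; exp(−0.7184) = 0.4875.
C = 0.1366 × 0.4875 = 0.0666 kg/m³.

0.0666 kg/m³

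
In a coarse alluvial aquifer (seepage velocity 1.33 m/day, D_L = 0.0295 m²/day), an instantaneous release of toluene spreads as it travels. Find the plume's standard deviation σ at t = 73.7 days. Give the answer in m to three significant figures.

Dispersive spreading gives a Gaussian with σ² = 2Dt; advection only shifts the center.
σ = √(2 × 0.0295 × 73.7) = 2.09 m.

2.09 m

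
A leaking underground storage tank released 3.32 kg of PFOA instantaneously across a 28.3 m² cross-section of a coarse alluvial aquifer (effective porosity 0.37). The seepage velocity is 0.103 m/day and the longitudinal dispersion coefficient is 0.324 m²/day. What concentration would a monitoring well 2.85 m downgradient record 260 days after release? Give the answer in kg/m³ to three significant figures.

0.00178 kg/m³

For an instantaneous plane source, C(x,t) = M/(n_e·A·√(4πDt)) · exp(−(x−vt)²/(4Dt)), with n_e·A the pore (flow) area.
Plume center vt = 0.103 × 260 = 26.78 m, so the well at 2.85 m is 23.93 m upgradient of the peak.
√(4πDt) = 32.54 m, giving peak height M/(n_e·A·√(4πDt)) = 3.32/(0.37 × 28.3 × 32.54) = 0.009744 kg/m³.
(x−vt)²/(4Dt) = (-23.93)²/(4 × 0.324 × 260) = 1.699; exp(−1.699) = 0.1829.
C = 0.009744 × 0.1829 = 0.00178 kg/m³.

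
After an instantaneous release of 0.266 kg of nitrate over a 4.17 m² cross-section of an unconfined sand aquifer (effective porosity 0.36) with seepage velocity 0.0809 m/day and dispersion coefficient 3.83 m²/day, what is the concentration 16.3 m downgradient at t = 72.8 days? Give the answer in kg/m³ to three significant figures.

For an instantaneous plane source, C(x,t) = M/(n_e·A·√(4πDt)) · exp(−(x−vt)²/(4Dt)), with n_e·A the pore (flow) area.
Plume center vt = 0.0809 × 72.8 = 5.88952 m, so the well at 16.3 m is 10.41048 m downgradient of the peak.
√(4πDt) = 59.19 m, giving peak height M/(n_e·A·√(4πDt)) = 0.266/(0.36 × 4.17 × 59.19) = 0.002994 kg/m³.
(x−vt)²/(4Dt) = (10.41048)²/(4 × 3.83 × 72.8) = 0.09717; exp(−0.09717) = 0.9074.
C = 0.002994 × 0.9074 = 0.00272 kg/m³.

0.00272 kg/m³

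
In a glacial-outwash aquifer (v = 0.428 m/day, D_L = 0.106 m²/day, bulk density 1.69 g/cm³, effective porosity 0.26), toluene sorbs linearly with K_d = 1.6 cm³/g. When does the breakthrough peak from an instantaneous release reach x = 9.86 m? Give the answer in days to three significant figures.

Retardation factor R = 1 + ρ_b·K_d/n = 1 + 1.69 × 1.6/0.26 = 11.40.
Sorption retards both mechanisms: v_R = v/R = 0.03754 m/day, D_R = D/R = 0.009298 m²/day.
Peak time from v_R²t² + 2D_R t − x² = 0: t = (√(D_R² + v_R²x²) − D_R)/v_R².
√(D_R² + v_R²x²) = √(0.009298² + 0.03754² × 9.86²) = 0.3703; v_R² = 0.001409.
t = (0.3703 − 0.009298)/0.001409 = 256 days.

256 days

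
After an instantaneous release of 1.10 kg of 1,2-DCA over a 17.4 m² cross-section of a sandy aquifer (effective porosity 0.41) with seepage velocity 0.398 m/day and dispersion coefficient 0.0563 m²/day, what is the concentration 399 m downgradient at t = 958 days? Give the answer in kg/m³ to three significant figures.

For an instantaneous plane source, C(x,t) = M/(n_e·A·√(4πDt)) · exp(−(x−vt)²/(4Dt)), with n_e·A the pore (flow) area.
Plume center vt = 0.398 × 958 = 381.284 m, so the well at 399 m is 17.716 m downgradient of the peak.
√(4πDt) = 26.03 m, giving peak height M/(n_e·A·√(4πDt)) = 1.10/(0.41 × 17.4 × 26.03) = 0.005924 kg/m³.
(x−vt)²/(4Dt) = (17.716)²/(4 × 0.0563 × 958) = 1.455; exp(−1.455) = 0.2334.
C = 0.005924 × 0.2334 = 0.00138 kg/m³.

0.00138 kg/m³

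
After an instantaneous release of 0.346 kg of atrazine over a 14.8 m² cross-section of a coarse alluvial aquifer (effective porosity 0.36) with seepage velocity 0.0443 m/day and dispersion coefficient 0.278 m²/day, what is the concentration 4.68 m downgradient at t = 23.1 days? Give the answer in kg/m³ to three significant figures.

For an instantaneous plane source, C(x,t) = M/(n_e·A·√(4πDt)) · exp(−(x−vt)²/(4Dt)), with n_e·A the pore (flow) area.
Plume center vt = 0.0443 × 23.1 = 1.02333 m, so the well at 4.68 m is 3.65667 m downgradient of the peak.
√(4πDt) = 8.983 m, giving peak height M/(n_e·A·√(4πDt)) = 0.346/(0.36 × 14.8 × 8.983) = 0.007229 kg/m³.
(x−vt)²/(4Dt) = (3.65667)²/(4 × 0.278 × 23.1) = 0.5205; exp(−0.5205) = 0.5942.
C = 0.007229 × 0.5942 = 0.00430 kg/m³.

0.00430 kg/m³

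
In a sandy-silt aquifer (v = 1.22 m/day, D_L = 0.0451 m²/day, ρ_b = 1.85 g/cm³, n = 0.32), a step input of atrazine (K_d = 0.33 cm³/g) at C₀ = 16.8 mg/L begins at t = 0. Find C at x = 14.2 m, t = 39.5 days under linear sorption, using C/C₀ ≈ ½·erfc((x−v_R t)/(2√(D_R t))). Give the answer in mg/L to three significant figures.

Retardation factor R = 1 + ρ_b·K_d/n = 1 + 1.85 × 0.33/0.32 = 2.908.
Sorption retards both mechanisms: v_R = v/R = 0.4195 m/day, D_R = D/R = 0.01551 m²/day.
v_R·t = 0.4195 × 39.5 = 16.57025 m; 2√(D_R t) = 1.565 m; argument = (14.2 − 16.57025)/1.565 = -1.515.
C = C₀ × ½·erfc(-1.515) = 16.8 × 0.9839 = 16.5 mg/L.

16.5 mg/L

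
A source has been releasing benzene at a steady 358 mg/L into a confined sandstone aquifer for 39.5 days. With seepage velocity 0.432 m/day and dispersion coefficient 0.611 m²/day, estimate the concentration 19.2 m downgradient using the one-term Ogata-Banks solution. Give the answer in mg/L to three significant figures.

136 mg/L

For a continuous step input, C/C₀ ≈ ½·erfc((x−vt)/(2√(Dt))).
vt = 0.432 × 39.5 = 17.064 m and 2√(Dt) = 2√(0.611 × 39.5) = 9.825 m.
Argument (x−vt)/(2√(Dt)) = (19.2 − 17.064)/9.825 = 0.2174; ½·erfc(0.2174) = 0.3793.
C = 358 × 0.3793 = 136 mg/L.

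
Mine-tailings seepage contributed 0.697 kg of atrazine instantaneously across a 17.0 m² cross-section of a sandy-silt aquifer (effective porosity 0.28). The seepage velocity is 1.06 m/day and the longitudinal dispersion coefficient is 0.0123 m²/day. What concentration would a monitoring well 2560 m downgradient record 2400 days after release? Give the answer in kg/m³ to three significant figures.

For an instantaneous plane source, C(x,t) = M/(n_e·A·√(4πDt)) · exp(−(x−vt)²/(4Dt)), with n_e·A the pore (flow) area.
Plume center vt = 1.06 × 2400 = 2544 m, so the well at 2560 m is 16 m downgradient of the peak.
√(4πDt) = 19.26 m, giving peak height M/(n_e·A·√(4πDt)) = 0.697/(0.28 × 17.0 × 19.26) = 0.007603 kg/m³.
(x−vt)²/(4Dt) = (16)²/(4 × 0.0123 × 2400) = 2.168; exp(−2.168) = 0.1144.
C = 0.007603 × 0.1144 = 0.000870 kg/m³.

0.000870 kg/m³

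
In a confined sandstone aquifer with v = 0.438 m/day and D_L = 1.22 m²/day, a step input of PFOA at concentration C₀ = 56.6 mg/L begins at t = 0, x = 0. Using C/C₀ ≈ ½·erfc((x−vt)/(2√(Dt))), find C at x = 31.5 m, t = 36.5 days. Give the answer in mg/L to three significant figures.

2.84 mg/L

For a continuous step input, C/C₀ ≈ ½·erfc((x−vt)/(2√(Dt))).
vt = 0.438 × 36.5 = 15.987 m and 2√(Dt) = 2√(1.22 × 36.5) = 13.35 m.
Argument (x−vt)/(2√(Dt)) = (31.5 − 15.987)/13.35 = 1.162; ½·erfc(1.162) = 0.05016.
C = 56.6 × 0.05016 = 2.84 mg/L.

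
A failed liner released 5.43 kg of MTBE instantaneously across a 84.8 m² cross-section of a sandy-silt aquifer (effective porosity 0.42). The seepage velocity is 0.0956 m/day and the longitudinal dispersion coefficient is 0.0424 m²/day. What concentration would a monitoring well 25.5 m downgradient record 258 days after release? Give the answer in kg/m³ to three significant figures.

For an instantaneous plane source, C(x,t) = M/(n_e·A·√(4πDt)) · exp(−(x−vt)²/(4Dt)), with n_e·A the pore (flow) area.
Plume center vt = 0.0956 × 258 = 24.6648 m, so the well at 25.5 m is 0.8352 m downgradient of the peak.
√(4πDt) = 11.72 m, giving peak height M/(n_e·A·√(4πDt)) = 5.43/(0.42 × 84.8 × 11.72) = 0.01301 kg/m³.
(x−vt)²/(4Dt) = (0.8352)²/(4 × 0.0424 × 258) = 0.01594; exp(−0.01594) = 0.9842.
C = 0.01301 × 0.9842 = 0.0128 kg/m³.

0.0128 kg/m³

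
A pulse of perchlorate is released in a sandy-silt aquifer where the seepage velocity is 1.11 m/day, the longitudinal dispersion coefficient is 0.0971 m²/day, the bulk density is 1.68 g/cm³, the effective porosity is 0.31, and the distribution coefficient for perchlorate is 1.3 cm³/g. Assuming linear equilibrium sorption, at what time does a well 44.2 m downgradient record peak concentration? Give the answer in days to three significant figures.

320 days

Retardation factor R = 1 + ρ_b·K_d/n = 1 + 1.68 × 1.3/0.31 = 8.045.
Sorption retards both mechanisms: v_R = v/R = 0.1380 m/day, D_R = D/R = 0.01207 m²/day.
Peak time from v_R²t² + 2D_R t − x² = 0: t = (√(D_R² + v_R²x²) − D_R)/v_R².
√(D_R² + v_R²x²) = √(0.01207² + 0.1380² × 44.2²) = 6.100; v_R² = 0.01904.
t = (6.100 − 0.01207)/0.01904 = 320 days.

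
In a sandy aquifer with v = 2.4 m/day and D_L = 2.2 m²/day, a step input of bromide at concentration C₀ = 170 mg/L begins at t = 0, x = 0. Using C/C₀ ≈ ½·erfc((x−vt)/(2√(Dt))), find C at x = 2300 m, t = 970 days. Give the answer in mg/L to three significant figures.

113 mg/L

For a continuous step input, C/C₀ ≈ ½·erfc((x−vt)/(2√(Dt))).
vt = 2.4 × 970 = 2328 m and 2√(Dt) = 2√(2.2 × 970) = 92.39 m.
Argument (x−vt)/(2√(Dt)) = (2300 − 2328)/92.39 = -0.3031; ½·erfc(-0.3031) = 0.6659.
C = 170 × 0.6659 = 113 mg/L.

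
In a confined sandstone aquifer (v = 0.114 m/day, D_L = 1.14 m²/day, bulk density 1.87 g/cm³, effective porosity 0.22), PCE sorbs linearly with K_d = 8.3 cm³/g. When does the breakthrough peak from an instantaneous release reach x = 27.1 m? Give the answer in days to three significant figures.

11900 days

Retardation factor R = 1 + ρ_b·K_d/n = 1 + 1.87 × 8.3/0.22 = 71.55.
Sorption retards both mechanisms: v_R = v/R = 0.001593 m/day, D_R = D/R = 0.01593 m²/day.
Peak time from v_R²t² + 2D_R t − x² = 0: t = (√(D_R² + v_R²x²) − D_R)/v_R².
√(D_R² + v_R²x²) = √(0.01593² + 0.001593² × 27.1²) = 0.04602; v_R² = 2.538e-06.
t = (0.04602 − 0.01593)/2.538e-06 = 11900 days.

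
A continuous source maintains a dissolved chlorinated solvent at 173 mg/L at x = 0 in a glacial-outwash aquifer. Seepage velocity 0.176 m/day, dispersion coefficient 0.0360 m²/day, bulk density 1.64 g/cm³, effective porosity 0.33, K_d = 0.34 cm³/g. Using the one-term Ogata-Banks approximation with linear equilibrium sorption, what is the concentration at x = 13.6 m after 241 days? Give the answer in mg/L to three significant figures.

139 mg/L

Retardation factor R = 1 + ρ_b·K_d/n = 1 + 1.64 × 0.34/0.33 = 2.690.
Sorption retards both mechanisms: v_R = v/R = 0.06543 m/day, D_R = D/R = 0.01338 m²/day.
v_R·t = 0.06543 × 241 = 15.76863 m; 2√(D_R t) = 3.591 m; argument = (13.6 − 15.76863)/3.591 = -0.6039.
C = C₀ × ½·erfc(-0.6039) = 173 × 0.8035 = 139 mg/L.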